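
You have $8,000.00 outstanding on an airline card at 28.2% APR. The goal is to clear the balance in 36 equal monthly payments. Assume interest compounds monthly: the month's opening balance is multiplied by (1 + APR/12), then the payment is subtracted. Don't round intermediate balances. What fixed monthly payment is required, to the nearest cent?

$331.77

Monthly rate r = 28.2%/12 = 2.35% = 0.0235.
Level-payment amortization: P = B₀·r / (1 − (1+r)^(−n)) = 8000.00·0.0235 / (1 − 1.0235^(−36)).
Denominator 1 − (1+r)^(−36) = 0.56665129.
P = 188 / 0.56665129 ≈ 331.77.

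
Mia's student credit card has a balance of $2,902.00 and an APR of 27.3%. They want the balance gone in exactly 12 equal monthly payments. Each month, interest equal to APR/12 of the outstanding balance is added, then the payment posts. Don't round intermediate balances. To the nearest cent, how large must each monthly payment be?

$279.07

Monthly rate r = 27.3%/12 = 2.275% = 0.02275.
Level-payment amortization: P = B₀·r / (1 − (1+r)^(−n)) = 2902.00·0.02275 / (1 − 1.02275^(−12)).
Denominator 1 − (1+r)^(−12) = 0.236575415.
P = 66.0205 / 0.236575415 ≈ 279.07.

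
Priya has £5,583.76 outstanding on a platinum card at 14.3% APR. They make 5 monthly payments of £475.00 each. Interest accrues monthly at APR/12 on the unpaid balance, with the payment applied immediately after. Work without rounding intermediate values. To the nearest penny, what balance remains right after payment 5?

Monthly rate r = 14.3%/12 = 1.19167% = 0.0119167.
Each month: B ← B·(1+r) − £475.00.
Month 1: interest £66.54; balance after payment £5,175.30.
Month 2: interest £61.67; balance after payment £4,761.97.
Month 3: interest £56.75; balance after payment £4,343.72.
Month 4: interest £51.76; balance after payment £3,920.48.
Month 5: interest £46.72; balance after payment £3,492.20.

£3,492.20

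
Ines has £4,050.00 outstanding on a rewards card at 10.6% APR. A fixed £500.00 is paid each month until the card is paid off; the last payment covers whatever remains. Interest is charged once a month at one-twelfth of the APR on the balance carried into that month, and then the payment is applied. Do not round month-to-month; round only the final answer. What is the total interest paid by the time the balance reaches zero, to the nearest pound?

Monthly rate r = 10.6%/12 = 0.883333% = 0.00883333.
Payoff takes n = ⌈−ln(1 − rB₀/P)/ln(1+r)⌉ = ⌈8.441⌉ = 9 payments; the last is £221.27.
Total paid = 8·£500.00 + £221.27 = £4,221.27.
Total interest = total paid − principal = £4,221.27 − £4,050.00 = £171.27.

£171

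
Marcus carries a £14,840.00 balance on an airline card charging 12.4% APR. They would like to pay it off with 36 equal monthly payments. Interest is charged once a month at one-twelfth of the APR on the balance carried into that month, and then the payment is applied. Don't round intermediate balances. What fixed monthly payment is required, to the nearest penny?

Monthly rate r = 12.4%/12 = 1.03333% = 0.0103333.
Level-payment amortization: P = B₀·r / (1 − (1+r)^(−n)) = 14840.00·0.0103333 / (1 − 1.01033^(−36)).
Denominator 1 − (1+r)^(−36) = 0.309328619.
P = 153.347 / 0.309328619 ≈ 495.74.

£495.74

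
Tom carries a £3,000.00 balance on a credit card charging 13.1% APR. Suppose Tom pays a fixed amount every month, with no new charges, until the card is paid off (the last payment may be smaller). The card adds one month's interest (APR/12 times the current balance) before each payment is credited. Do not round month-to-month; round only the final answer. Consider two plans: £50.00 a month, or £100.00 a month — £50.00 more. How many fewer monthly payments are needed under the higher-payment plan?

Monthly rate r = 13.1%/12 = 1.09167% = 0.0109167.
At £50.00/mo: n = ⌈−ln(1 − rB₀/P)/ln(1+r)⌉ = 99 payments (last £0.81); total interest = total paid − £3,000.00 = £1,900.81.
At £100.00/mo: 37 payments (last £54.32); total interest £654.32.
Payments saved = 99 − 37 = 62.

62 fewer payments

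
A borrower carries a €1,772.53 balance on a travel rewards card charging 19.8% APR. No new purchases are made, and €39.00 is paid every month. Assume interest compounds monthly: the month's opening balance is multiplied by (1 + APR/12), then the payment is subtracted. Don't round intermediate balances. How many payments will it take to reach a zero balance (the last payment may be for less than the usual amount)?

Monthly rate r = 19.8%/12 = 1.65% = 0.0165.
Recurrence: B ← B·(1+r) − €39.00.
Month 1: interest €29.25; balance after payment €1,762.78.
Month 2: interest €29.09; balance after payment €1,752.86.
Closed form: n = −ln(1 − rB₀/P)/ln(1+r) = −ln(0.25008)/ln(1.0165) ≈ 84.689, so the balance reaches zero during payment 85.

85 months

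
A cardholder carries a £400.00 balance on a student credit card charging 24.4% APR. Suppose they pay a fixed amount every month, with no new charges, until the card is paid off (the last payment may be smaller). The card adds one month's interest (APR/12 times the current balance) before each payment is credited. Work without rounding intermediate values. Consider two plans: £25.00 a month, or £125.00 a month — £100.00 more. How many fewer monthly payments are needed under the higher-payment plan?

16 fewer payments

Monthly rate r = 24.4%/12 = 2.03333% = 0.0203333.
At £25.00/mo: n = ⌈−ln(1 − rB₀/P)/ln(1+r)⌉ = 20 payments (last £13.82); total interest = total paid − £400.00 = £88.82.
At £125.00/mo: 4 payments (last £43.08); total interest £18.08.
Payments saved = 20 − 4 = 16.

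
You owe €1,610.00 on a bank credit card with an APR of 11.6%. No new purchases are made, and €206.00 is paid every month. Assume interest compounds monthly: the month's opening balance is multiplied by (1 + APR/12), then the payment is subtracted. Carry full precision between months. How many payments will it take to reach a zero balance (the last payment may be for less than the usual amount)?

Monthly rate r = 11.6%/12 = 0.966667% = 0.00966667.
Recurrence: B ← B·(1+r) − €206.00.
Month 1: interest €15.56; balance after payment €1,419.56.
Month 2: interest €13.72; balance after payment €1,227.29.
Closed form: n = −ln(1 − rB₀/P)/ln(1+r) = −ln(0.92445)/ln(1.00967) ≈ 8.166, so the balance reaches zero during payment 9.

9 months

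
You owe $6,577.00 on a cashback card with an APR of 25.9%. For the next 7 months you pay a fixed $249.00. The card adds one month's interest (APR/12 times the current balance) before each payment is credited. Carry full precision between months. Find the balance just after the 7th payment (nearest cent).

$5,777.37

Monthly rate r = 25.9%/12 = 2.15833% = 0.0215833.
Each month: B ← B·(1+r) − $249.00.
Month 1: interest $141.95; balance after payment $6,469.95.
Month 2: interest $139.64; balance after payment $6,360.60.
Month 3: interest $137.28; balance after payment $6,248.88.
Month 4: interest $134.87; balance after payment $6,134.75.
Month 5: interest $132.41; balance after payment $6,018.16.
Month 6: interest $129.89; balance after payment $5,899.05.
Month 7: interest $127.32; balance after payment $5,777.37.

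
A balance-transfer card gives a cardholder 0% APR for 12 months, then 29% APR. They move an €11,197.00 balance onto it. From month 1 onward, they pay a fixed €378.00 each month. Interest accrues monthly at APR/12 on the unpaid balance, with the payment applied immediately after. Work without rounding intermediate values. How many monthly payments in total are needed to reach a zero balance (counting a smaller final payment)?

36 payments

Promo months 1–12 at r₀ = 0%/12 = 0; months 13+ at r₁ = 29%/12 = 0.0241667.
After month 12 (no interest yet): B = €11,197.00 − 12·€378.00 = €6,661.00.
Then at r₁ with €378.00/mo: n₂ = −ln(1 − r₁·B/P)/ln(1+r₁) ≈ 23.24 → 24 more payments.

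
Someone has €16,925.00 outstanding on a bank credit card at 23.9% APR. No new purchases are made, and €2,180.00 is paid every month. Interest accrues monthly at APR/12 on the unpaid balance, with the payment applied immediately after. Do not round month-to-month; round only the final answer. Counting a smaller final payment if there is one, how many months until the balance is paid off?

Monthly rate r = 23.9%/12 = 1.99167% = 0.0199167.
Recurrence: B ← B·(1+r) − €2,180.00.
Month 1: interest €337.09; balance after payment €15,082.09.
Month 2: interest €300.38; balance after payment €13,202.47.
Closed form: n = −ln(1 − rB₀/P)/ln(1+r) = −ln(0.84537)/ln(1.01992) ≈ 8.518, so the balance reaches zero during payment 9.

9 payments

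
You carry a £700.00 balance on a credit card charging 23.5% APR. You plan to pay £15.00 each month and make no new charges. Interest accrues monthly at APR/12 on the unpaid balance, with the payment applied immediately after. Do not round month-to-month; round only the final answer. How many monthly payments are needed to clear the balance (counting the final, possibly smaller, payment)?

Monthly rate r = 23.5%/12 = 1.95833% = 0.0195833.
Recurrence: B ← B·(1+r) − £15.00.
Month 1: interest £13.71; balance after payment £698.71.
Month 2: interest £13.68; balance after payment £697.39.
Closed form: n = −ln(1 − rB₀/P)/ln(1+r) = −ln(0.086111)/ln(1.01958) ≈ 126.437, so the balance reaches zero during payment 127.

127 months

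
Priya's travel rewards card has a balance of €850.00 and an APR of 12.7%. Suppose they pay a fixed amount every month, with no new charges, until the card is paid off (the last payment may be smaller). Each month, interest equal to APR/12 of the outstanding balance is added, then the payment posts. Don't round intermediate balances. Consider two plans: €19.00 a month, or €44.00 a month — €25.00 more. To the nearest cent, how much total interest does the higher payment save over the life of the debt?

Monthly rate r = 12.7%/12 = 1.05833% = 0.0105833.
At €19.00/mo: n = ⌈−ln(1 − rB₀/P)/ln(1+r)⌉ = 61 payments (last €17.65); total interest = total paid − €850.00 = €307.65.
At €44.00/mo: 22 payments (last €31.98); total interest €105.98.
Interest saved = €307.65 − €105.98 = €201.67.

€201.67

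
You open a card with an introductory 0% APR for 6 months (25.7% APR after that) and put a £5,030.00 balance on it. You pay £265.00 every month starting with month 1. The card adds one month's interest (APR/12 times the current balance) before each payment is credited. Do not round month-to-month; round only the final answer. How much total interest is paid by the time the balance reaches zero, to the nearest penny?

Promo months 1–6 at r₀ = 0%/12 = 0; months 7+ at r₁ = 25.7%/12 = 0.0214167.
After month 6 (no interest yet): B = £5,030.00 − 6·£265.00 = £3,440.00.
Then at r₁ with £265.00/mo: n₂ = −ln(1 − r₁·B/P)/ln(1+r₁) ≈ 15.37 → 16 more payments.
Total paid = 21·£265.00 + £99.32 = £5,664.32; interest = £5,664.32 − £5,030.00 = £634.32.

£634.32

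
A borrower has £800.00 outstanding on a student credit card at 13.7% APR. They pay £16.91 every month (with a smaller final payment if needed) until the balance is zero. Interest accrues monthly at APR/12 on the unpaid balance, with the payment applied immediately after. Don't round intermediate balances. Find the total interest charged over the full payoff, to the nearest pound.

Monthly rate r = 13.7%/12 = 1.14167% = 0.0114167.
Payoff takes n = ⌈−ln(1 − rB₀/P)/ln(1+r)⌉ = ⌈68.427⌉ = 69 payments; the last is £7.24.
Total paid = 68·£16.91 + £7.24 = £1,157.12.
Total interest = total paid − principal = £1,157.12 − £800.00 = £357.12.

£357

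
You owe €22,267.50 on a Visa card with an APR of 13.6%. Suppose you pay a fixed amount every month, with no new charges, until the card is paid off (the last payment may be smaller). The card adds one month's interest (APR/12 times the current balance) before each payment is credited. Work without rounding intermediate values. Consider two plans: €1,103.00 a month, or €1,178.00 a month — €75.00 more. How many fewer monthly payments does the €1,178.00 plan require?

2 fewer payments

Monthly rate r = 13.6%/12 = 1.13333% = 0.0113333.
At €1,103.00/mo: n = ⌈−ln(1 − rB₀/P)/ln(1+r)⌉ = 24 payments (last €59.56); total interest = total paid − €22,267.50 = €3,161.06.
At €1,178.00/mo: 22 payments (last €464.85); total interest €2,935.35.
Payments saved = 24 − 22 = 2.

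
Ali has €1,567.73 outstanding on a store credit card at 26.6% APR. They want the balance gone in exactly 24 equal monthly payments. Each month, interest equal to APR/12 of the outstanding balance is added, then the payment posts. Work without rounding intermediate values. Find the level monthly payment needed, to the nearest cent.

Monthly rate r = 26.6%/12 = 2.21667% = 0.0221667.
Level-payment amortization: P = B₀·r / (1 − (1+r)^(−n)) = 1567.73·0.0221667 / (1 − 1.02217^(−24)).
Denominator 1 − (1+r)^(−24) = 0.4091478.
P = 34.7513 / 0.4091478 ≈ 84.94.

€84.94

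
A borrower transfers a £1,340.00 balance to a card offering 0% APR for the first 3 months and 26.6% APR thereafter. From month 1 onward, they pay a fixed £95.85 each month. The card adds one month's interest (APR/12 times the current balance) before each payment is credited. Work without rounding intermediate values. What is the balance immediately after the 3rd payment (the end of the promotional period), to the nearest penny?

Promo months 1–3 at r₀ = 0%/12 = 0; months 4+ at r₁ = 26.6%/12 = 0.0221667.
After month 3 (no interest yet): B = £1,340.00 − 3·£95.85 = £1,052.45.

£1,052.45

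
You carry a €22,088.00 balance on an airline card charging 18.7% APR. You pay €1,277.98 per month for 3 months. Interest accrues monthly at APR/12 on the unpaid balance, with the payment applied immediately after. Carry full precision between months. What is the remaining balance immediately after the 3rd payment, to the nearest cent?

€19,242.79

Monthly rate r = 18.7%/12 = 1.55833% = 0.0155833.
Each month: B ← B·(1+r) − €1,277.98.
Month 1: interest €344.20; balance after payment €21,154.22.
Month 2: interest €329.65; balance after payment €20,205.90.
Month 3: interest €314.88; balance after payment €19,242.79.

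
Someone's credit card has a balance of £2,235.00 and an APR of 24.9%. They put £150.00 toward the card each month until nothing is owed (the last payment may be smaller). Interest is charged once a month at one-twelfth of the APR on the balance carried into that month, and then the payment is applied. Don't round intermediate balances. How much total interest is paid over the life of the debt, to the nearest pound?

Monthly rate r = 24.9%/12 = 2.075% = 0.02075.
Payoff takes n = ⌈−ln(1 − rB₀/P)/ln(1+r)⌉ = ⌈18.009⌉ = 19 payments; the last is £1.41.
Total paid = 18·£150.00 + £1.41 = £2,701.41.
Total interest = total paid − principal = £2,701.41 − £2,235.00 = £466.41.

£466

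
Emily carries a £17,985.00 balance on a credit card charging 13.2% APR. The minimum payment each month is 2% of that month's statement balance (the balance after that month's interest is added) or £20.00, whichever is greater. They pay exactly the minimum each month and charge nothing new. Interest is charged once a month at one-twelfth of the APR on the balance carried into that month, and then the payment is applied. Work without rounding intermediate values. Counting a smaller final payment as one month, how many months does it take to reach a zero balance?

385 months

Monthly rate r = 13.2%/12 = 1.1% = 0.011.
While 2% of the post-interest balance exceeds £20.00, each month B ← (B·(1+r))·(1 − 0.02), i.e. B shrinks by the factor (1+r)·0.98 = 0.99078.
This holds for months 1–314. Entering month 315 the balance is £981.21; 2% of the post-interest balance is now below £20.00, so the flat £20.00 minimum applies from here.
From month 315 a fixed £20.00 at rate r clears £981.21 in 71 more payments. Total: 314 + 71 = 385 months.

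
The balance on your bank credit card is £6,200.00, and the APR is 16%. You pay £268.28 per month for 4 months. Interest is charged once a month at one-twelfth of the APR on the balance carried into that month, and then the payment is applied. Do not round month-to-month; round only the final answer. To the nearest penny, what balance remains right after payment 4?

£5,442.57

Monthly rate r = 16%/12 = 1.33333% = 0.0133333.
Each month: B ← B·(1+r) − £268.28.
Month 1: interest £82.67; balance after payment £6,014.39.
Month 2: interest £80.19; balance after payment £5,826.30.
Month 3: interest £77.68; balance after payment £5,635.70.
Month 4: interest £75.14; balance after payment £5,442.57.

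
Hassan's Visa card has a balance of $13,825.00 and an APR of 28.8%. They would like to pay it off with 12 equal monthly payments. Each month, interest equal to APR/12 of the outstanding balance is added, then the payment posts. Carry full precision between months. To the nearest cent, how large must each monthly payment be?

$1,339.61

Monthly rate r = 28.8%/12 = 2.4% = 0.024.
Level-payment amortization: P = B₀·r / (1 − (1+r)^(−n)) = 13825.00·0.024 / (1 − 1.024^(−12)).
Denominator 1 − (1+r)^(−12) = 0.247683615.
P = 331.8 / 0.247683615 ≈ 1339.61.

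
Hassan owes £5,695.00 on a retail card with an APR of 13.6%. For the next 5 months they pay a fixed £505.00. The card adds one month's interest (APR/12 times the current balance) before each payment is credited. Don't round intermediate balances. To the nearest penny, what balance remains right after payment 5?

Monthly rate r = 13.6%/12 = 1.13333% = 0.0113333.
Each month: B ← B·(1+r) − £505.00.
Month 1: interest £64.54; balance after payment £5,254.54.
Month 2: interest £59.55; balance after payment £4,809.09.
Month 3: interest £54.50; balance after payment £4,358.60.
Month 4: interest £49.40; balance after payment £3,903.00.
Month 5: interest £44.23; balance after payment £3,442.23.

£3,442.23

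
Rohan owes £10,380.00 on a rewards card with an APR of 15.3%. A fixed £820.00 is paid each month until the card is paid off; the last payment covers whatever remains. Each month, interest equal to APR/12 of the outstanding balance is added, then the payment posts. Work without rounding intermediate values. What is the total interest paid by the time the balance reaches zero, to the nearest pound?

Monthly rate r = 15.3%/12 = 1.275% = 0.01275.
Payoff takes n = ⌈−ln(1 − rB₀/P)/ln(1+r)⌉ = ⌈13.893⌉ = 14 payments; the last is £732.82.
Total paid = 13·£820.00 + £732.82 = £11,392.82.
Total interest = total paid − principal = £11,392.82 − £10,380.00 = £1,012.82.

£1,013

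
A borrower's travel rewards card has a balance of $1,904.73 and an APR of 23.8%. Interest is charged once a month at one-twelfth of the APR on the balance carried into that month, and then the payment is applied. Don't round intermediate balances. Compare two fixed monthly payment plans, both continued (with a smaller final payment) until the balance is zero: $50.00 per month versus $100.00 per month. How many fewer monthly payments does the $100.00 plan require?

Monthly rate r = 23.8%/12 = 1.98333% = 0.0198333.
At $50.00/mo: n = ⌈−ln(1 − rB₀/P)/ln(1+r)⌉ = 72 payments (last $36.58); total interest = total paid − $1,904.73 = $1,681.85.
At $100.00/mo: 25 payments (last $15.95); total interest $511.22.
Payments saved = 72 − 25 = 47.

47 fewer payments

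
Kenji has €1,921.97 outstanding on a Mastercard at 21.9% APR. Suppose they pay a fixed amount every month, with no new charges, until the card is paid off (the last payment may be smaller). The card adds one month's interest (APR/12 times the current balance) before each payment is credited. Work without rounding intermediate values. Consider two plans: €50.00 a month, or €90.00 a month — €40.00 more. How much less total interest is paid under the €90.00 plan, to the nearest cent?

Monthly rate r = 21.9%/12 = 1.825% = 0.01825.
At €50.00/mo: n = ⌈−ln(1 − rB₀/P)/ln(1+r)⌉ = 67 payments (last €42.66); total interest = total paid − €1,921.97 = €1,420.69.
At €90.00/mo: 28 payments (last €27.80); total interest €535.83.
Interest saved = €1,420.69 − €535.83 = €884.86.

€884.86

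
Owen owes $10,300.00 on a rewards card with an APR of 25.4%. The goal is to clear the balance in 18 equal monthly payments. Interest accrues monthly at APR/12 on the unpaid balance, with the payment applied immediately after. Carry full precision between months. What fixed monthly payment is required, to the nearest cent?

Monthly rate r = 25.4%/12 = 2.11667% = 0.0211667.
Level-payment amortization: P = B₀·r / (1 − (1+r)^(−n)) = 10300.00·0.0211667 / (1 − 1.02117^(−18)).
Denominator 1 − (1+r)^(−18) = 0.314100224.
P = 218.017 / 0.314100224 ≈ 694.10.

$694.10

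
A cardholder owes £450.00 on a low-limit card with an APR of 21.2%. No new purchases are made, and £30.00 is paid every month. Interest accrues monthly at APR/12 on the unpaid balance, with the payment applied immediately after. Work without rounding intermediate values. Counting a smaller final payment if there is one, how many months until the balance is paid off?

18 payments

Monthly rate r = 21.2%/12 = 1.76667% = 0.0176667.
Recurrence: B ← B·(1+r) − £30.00.
Month 1: interest £7.95; balance after payment £427.95.
Month 2: interest £7.56; balance after payment £405.51.
Closed form: n = −ln(1 − rB₀/P)/ln(1+r) = −ln(0.735)/ln(1.01767) ≈ 17.581, so the balance reaches zero during payment 18.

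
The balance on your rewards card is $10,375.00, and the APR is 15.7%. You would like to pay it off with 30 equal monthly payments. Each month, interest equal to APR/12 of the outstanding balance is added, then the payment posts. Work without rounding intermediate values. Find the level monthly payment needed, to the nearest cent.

Monthly rate r = 15.7%/12 = 1.30833% = 0.0130833.
Level-payment amortization: P = B₀·r / (1 − (1+r)^(−n)) = 10375.00·0.0130833 / (1 − 1.01308^(−30)).
Denominator 1 − (1+r)^(−30) = 0.322912369.
P = 135.74 / 0.322912369 ≈ 420.36.

$420.36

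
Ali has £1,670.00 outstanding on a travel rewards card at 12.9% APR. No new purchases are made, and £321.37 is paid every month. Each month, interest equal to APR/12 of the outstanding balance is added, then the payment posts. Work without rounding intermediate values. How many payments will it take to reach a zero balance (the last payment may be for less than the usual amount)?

6 payments

Monthly rate r = 12.9%/12 = 1.075% = 0.01075.
Recurrence: B ← B·(1+r) − £321.37.
Month 1: interest £17.95; balance after payment £1,366.58.
Month 2: interest £14.69; balance after payment £1,059.90.
Month 3: interest £11.39; balance after payment £749.93.
Month 4: interest £8.06; balance after payment £436.62.
Month 5: interest £4.69; balance after payment £119.94.
Month 6: interest £1.29; balance after payment £0.00.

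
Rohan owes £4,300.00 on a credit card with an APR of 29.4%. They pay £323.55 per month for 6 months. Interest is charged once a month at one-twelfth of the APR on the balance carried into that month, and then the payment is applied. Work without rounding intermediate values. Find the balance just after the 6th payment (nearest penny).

Monthly rate r = 29.4%/12 = 2.45% = 0.0245.
Each month: B ← B·(1+r) − £323.55.
Month 1: interest £105.35; balance after payment £4,081.80.
Month 2: interest £100.00; balance after payment £3,858.25.
Month 3: interest £94.53; balance after payment £3,629.23.
Month 4: interest £88.92; balance after payment £3,394.60.
Month 5: interest £83.17; balance after payment £3,154.22.
Month 6: interest £77.28; balance after payment £2,907.94.

£2,907.94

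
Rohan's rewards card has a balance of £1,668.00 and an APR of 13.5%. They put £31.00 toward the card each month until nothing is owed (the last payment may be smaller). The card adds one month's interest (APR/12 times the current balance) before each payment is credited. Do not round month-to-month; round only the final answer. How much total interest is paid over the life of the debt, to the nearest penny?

Monthly rate r = 13.5%/12 = 1.125% = 0.01125.
Payoff takes n = ⌈−ln(1 − rB₀/P)/ln(1+r)⌉ = ⌈83.103⌉ = 84 payments; the last is £3.20.
Total paid = 83·£31.00 + £3.20 = £2,576.20.
Total interest = total paid − principal = £2,576.20 − £1,668.00 = £908.20.

£908.20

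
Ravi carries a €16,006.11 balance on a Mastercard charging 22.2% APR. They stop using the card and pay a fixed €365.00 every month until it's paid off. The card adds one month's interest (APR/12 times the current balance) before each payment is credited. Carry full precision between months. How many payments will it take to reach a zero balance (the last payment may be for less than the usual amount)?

Monthly rate r = 22.2%/12 = 1.85% = 0.0185.
Recurrence: B ← B·(1+r) − €365.00.
Month 1: interest €296.11; balance after payment €15,937.22.
Month 2: interest €294.84; balance after payment €15,867.06.
Closed form: n = −ln(1 − rB₀/P)/ln(1+r) = −ln(0.18873)/ln(1.0185) ≈ 90.963, so the balance reaches zero during payment 91.

91 payments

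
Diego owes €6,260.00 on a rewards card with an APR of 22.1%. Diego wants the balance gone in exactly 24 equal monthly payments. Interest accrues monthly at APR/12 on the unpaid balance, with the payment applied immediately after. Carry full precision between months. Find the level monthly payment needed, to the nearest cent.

€325.07

Monthly rate r = 22.1%/12 = 1.84167% = 0.0184167.
Level-payment amortization: P = B₀·r / (1 − (1+r)^(−n)) = 6260.00·0.0184167 / (1 − 1.01842^(−24)).
Denominator 1 − (1+r)^(−24) = 0.354660799.
P = 115.288 / 0.354660799 ≈ 325.07.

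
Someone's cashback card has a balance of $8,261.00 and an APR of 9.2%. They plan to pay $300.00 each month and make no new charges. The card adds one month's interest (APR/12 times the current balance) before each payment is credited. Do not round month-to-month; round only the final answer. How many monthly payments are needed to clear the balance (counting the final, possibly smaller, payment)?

Monthly rate r = 9.2%/12 = 0.766667% = 0.00766667.
Recurrence: B ← B·(1+r) − $300.00.
Month 1: interest $63.33; balance after payment $8,024.33.
Month 2: interest $61.52; balance after payment $7,785.85.
Closed form: n = −ln(1 − rB₀/P)/ln(1+r) = −ln(0.78889)/ln(1.00767) ≈ 31.049, so the balance reaches zero during payment 32.

32 payments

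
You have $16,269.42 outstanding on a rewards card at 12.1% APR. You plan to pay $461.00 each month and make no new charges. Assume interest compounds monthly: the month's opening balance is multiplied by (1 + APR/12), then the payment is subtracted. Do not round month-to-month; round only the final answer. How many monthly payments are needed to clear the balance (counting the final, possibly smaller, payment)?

44 payments

Monthly rate r = 12.1%/12 = 1.00833% = 0.0100833.
Recurrence: B ← B·(1+r) − $461.00.
Month 1: interest $164.05; balance after payment $15,972.47.
Month 2: interest $161.06; balance after payment $15,672.53.
Closed form: n = −ln(1 − rB₀/P)/ln(1+r) = −ln(0.64414)/ln(1.01008) ≈ 43.839, so the balance reaches zero during payment 44.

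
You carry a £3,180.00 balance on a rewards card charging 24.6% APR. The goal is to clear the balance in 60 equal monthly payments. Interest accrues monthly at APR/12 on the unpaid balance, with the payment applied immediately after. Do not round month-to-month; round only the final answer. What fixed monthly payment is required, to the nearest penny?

Monthly rate r = 24.6%/12 = 2.05% = 0.0205.
Level-payment amortization: P = B₀·r / (1 − (1+r)^(−n)) = 3180.00·0.0205 / (1 − 1.0205^(−60)).
Denominator 1 − (1+r)^(−60) = 0.704049242.
P = 65.19 / 0.704049242 ≈ 92.59.

£92.59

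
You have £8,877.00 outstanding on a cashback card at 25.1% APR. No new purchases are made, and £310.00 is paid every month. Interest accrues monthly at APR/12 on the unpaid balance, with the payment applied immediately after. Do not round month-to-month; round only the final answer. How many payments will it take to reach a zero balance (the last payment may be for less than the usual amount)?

45 payments

Monthly rate r = 25.1%/12 = 2.09167% = 0.0209167.
Recurrence: B ← B·(1+r) − £310.00.
Month 1: interest £185.68; balance after payment £8,752.68.
Month 2: interest £183.08; balance after payment £8,625.75.
Closed form: n = −ln(1 − rB₀/P)/ln(1+r) = −ln(0.40104)/ln(1.02092) ≈ 44.138, so the balance reaches zero during payment 45.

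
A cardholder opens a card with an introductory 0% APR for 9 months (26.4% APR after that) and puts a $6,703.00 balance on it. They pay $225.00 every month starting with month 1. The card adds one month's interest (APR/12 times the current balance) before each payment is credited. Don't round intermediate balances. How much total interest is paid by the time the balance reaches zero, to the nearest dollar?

$1,644

Promo months 1–9 at r₀ = 0%/12 = 0; months 10+ at r₁ = 26.4%/12 = 0.022.
After month 9 (no interest yet): B = $6,703.00 − 9·$225.00 = $4,678.00.
Then at r₁ with $225.00/mo: n₂ = −ln(1 − r₁·B/P)/ln(1+r₁) ≈ 28.10 → 29 more payments.
Total paid = 37·$225.00 + $21.61 = $8,346.61; interest = $8,346.61 − $6,703.00 = $1,643.61.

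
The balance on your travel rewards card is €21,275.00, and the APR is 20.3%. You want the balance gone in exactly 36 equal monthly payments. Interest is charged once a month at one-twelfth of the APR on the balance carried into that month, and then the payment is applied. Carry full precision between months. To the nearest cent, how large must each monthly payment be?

€793.91

Monthly rate r = 20.3%/12 = 1.69167% = 0.0169167.
Level-payment amortization: P = B₀·r / (1 − (1+r)^(−n)) = 21275.00·0.0169167 / (1 − 1.01692^(−36)).
Denominator 1 − (1+r)^(−36) = 0.453327973.
P = 359.902 / 0.453327973 ≈ 793.91.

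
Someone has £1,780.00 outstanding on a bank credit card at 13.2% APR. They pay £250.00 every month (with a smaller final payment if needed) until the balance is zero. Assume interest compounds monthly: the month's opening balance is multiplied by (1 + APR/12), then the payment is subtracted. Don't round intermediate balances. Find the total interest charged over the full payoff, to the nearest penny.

Monthly rate r = 13.2%/12 = 1.1% = 0.011.
Payoff takes n = ⌈−ln(1 − rB₀/P)/ln(1+r)⌉ = ⌈7.455⌉ = 8 payments; the last is £114.09.
Total paid = 7·£250.00 + £114.09 = £1,864.09.
Total interest = total paid − principal = £1,864.09 − £1,780.00 = £84.09.

£84.09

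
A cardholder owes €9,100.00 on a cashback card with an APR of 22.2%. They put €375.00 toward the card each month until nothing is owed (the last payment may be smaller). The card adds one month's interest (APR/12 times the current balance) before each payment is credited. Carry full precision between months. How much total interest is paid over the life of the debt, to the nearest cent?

Monthly rate r = 22.2%/12 = 1.85% = 0.0185.
Payoff takes n = ⌈−ln(1 − rB₀/P)/ln(1+r)⌉ = ⌈32.508⌉ = 33 payments; the last is €191.29.
Total paid = 32·€375.00 + €191.29 = €12,191.29.
Total interest = total paid − principal = €12,191.29 − €9,100.00 = €3,091.29.

€3,091.29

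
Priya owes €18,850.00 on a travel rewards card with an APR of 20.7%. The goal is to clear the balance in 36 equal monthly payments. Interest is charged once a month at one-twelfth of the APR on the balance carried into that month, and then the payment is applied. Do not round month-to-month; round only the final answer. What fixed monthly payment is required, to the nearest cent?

€707.27

Monthly rate r = 20.7%/12 = 1.725% = 0.01725.
Level-payment amortization: P = B₀·r / (1 − (1+r)^(−n)) = 18850.00·0.01725 / (1 − 1.01725^(−36)).
Denominator 1 − (1+r)^(−36) = 0.459739952.
P = 325.162 / 0.459739952 ≈ 707.27.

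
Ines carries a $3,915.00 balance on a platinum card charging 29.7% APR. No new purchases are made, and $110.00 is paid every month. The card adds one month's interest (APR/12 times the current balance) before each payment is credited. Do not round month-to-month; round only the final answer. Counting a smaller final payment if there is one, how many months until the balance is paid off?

88 payments

Monthly rate r = 29.7%/12 = 2.475% = 0.02475.
Recurrence: B ← B·(1+r) − $110.00.
Month 1: interest $96.90; balance after payment $3,901.90.
Month 2: interest $96.57; balance after payment $3,888.47.
Closed form: n = −ln(1 − rB₀/P)/ln(1+r) = −ln(0.11913)/ln(1.02475) ≈ 87.022, so the balance reaches zero during payment 88.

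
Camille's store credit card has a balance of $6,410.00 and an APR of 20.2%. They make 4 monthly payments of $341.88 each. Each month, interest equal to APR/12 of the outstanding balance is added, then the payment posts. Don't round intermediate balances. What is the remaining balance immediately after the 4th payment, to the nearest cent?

Monthly rate r = 20.2%/12 = 1.68333% = 0.0168333.
Each month: B ← B·(1+r) − $341.88.
Month 1: interest $107.90; balance after payment $6,176.02.
Month 2: interest $103.96; balance after payment $5,938.10.
Month 3: interest $99.96; balance after payment $5,696.18.
Month 4: interest $95.89; balance after payment $5,450.19.

$5,450.19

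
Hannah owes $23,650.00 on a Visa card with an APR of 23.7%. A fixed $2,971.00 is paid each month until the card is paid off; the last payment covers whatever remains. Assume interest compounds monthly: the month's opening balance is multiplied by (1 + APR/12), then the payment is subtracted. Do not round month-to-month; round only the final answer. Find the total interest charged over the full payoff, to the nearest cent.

$2,338.99

Monthly rate r = 23.7%/12 = 1.975% = 0.01975.
Payoff takes n = ⌈−ln(1 − rB₀/P)/ln(1+r)⌉ = ⌈8.746⌉ = 9 payments; the last is $2,220.99.
Total paid = 8·$2,971.00 + $2,220.99 = $25,988.99.
Total interest = total paid − principal = $25,988.99 − $23,650.00 = $2,338.99.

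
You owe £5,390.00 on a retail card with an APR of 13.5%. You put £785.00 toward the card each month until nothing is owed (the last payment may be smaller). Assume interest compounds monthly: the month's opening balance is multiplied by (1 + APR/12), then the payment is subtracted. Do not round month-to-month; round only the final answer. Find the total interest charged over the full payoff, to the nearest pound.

Monthly rate r = 13.5%/12 = 1.125% = 0.01125.
Payoff takes n = ⌈−ln(1 − rB₀/P)/ln(1+r)⌉ = ⌈7.186⌉ = 8 payments; the last is £146.72.
Total paid = 7·£785.00 + £146.72 = £5,641.72.
Total interest = total paid − principal = £5,641.72 − £5,390.00 = £251.72.

£252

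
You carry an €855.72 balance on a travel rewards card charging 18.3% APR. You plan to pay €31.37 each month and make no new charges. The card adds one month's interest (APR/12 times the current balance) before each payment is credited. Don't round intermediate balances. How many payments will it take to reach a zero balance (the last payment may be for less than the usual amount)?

Monthly rate r = 18.3%/12 = 1.525% = 0.01525.
Recurrence: B ← B·(1+r) − €31.37.
Month 1: interest €13.05; balance after payment €837.40.
Month 2: interest €12.77; balance after payment €818.80.
Closed form: n = −ln(1 − rB₀/P)/ln(1+r) = −ln(0.58401)/ln(1.01525) ≈ 35.537, so the balance reaches zero during payment 36.

36 payments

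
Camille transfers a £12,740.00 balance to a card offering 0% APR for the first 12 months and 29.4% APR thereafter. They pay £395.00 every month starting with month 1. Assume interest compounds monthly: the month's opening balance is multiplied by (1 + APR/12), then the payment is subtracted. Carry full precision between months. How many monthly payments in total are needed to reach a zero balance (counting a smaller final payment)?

41 months

Promo months 1–12 at r₀ = 0%/12 = 0; months 13+ at r₁ = 29.4%/12 = 0.0245.
After month 12 (no interest yet): B = £12,740.00 − 12·£395.00 = £8,000.00.
Then at r₁ with £395.00/mo: n₂ = −ln(1 − r₁·B/P)/ln(1+r₁) ≈ 28.32 → 29 more payments.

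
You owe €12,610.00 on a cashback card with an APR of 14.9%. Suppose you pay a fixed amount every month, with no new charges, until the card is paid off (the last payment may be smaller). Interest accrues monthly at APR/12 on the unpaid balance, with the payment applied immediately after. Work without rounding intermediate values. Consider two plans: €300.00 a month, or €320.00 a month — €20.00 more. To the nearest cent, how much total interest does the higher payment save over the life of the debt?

Monthly rate r = 14.9%/12 = 1.24167% = 0.0124167.
At €300.00/mo: n = ⌈−ln(1 − rB₀/P)/ln(1+r)⌉ = 60 payments (last €240.77); total interest = total paid − €12,610.00 = €5,330.77.
At €320.00/mo: 55 payments (last €145.45); total interest €4,815.45.
Interest saved = €5,330.77 − €4,815.45 = €515.32.

€515.32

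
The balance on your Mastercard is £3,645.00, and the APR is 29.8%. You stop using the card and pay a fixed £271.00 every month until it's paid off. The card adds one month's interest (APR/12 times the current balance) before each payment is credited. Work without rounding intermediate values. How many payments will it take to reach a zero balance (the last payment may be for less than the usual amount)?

Monthly rate r = 29.8%/12 = 2.48333% = 0.0248333.
Recurrence: B ← B·(1+r) − £271.00.
Month 1: interest £90.52; balance after payment £3,464.52.
Month 2: interest £86.04; balance after payment £3,279.55.
Closed form: n = −ln(1 − rB₀/P)/ln(1+r) = −ln(0.66599)/ln(1.02483) ≈ 16.571, so the balance reaches zero during payment 17.

17 months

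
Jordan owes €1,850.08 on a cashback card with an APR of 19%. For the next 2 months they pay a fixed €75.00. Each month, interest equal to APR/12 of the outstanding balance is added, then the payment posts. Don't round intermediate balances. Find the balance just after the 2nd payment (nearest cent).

Monthly rate r = 19%/12 = 1.58333% = 0.0158333.
Each month: B ← B·(1+r) − €75.00.
Month 1: interest €29.29; balance after payment €1,804.37.
Month 2: interest €28.57; balance after payment €1,757.94.

€1,757.94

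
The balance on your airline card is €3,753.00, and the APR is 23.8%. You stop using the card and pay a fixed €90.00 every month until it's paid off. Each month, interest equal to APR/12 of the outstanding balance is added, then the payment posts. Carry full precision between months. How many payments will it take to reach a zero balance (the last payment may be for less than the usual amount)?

Monthly rate r = 23.8%/12 = 1.98333% = 0.0198333.
Recurrence: B ← B·(1+r) − €90.00.
Month 1: interest €74.43; balance after payment €3,737.43.
Month 2: interest €74.13; balance after payment €3,721.56.
Closed form: n = −ln(1 − rB₀/P)/ln(1+r) = −ln(0.17295)/ln(1.01983) ≈ 89.349, so the balance reaches zero during payment 90.

90 payments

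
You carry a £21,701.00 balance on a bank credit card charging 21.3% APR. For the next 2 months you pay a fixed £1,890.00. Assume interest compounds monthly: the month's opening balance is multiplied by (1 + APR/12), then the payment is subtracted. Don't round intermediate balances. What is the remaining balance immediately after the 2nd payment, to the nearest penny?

£18,664.68

Monthly rate r = 21.3%/12 = 1.775% = 0.01775.
Each month: B ← B·(1+r) − £1,890.00.
Month 1: interest £385.19; balance after payment £20,196.19.
Month 2: interest £358.48; balance after payment £18,664.68.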